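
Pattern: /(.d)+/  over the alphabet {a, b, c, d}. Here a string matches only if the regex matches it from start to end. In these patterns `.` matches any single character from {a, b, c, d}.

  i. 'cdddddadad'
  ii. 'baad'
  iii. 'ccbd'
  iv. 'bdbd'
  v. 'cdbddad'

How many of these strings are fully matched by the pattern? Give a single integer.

2

i → match
ii → no match
iii → no match
iv → match
v → no match
Total matched: 2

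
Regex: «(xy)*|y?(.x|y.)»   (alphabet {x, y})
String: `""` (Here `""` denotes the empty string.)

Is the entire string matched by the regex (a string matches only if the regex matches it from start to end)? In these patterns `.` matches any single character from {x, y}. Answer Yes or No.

Yes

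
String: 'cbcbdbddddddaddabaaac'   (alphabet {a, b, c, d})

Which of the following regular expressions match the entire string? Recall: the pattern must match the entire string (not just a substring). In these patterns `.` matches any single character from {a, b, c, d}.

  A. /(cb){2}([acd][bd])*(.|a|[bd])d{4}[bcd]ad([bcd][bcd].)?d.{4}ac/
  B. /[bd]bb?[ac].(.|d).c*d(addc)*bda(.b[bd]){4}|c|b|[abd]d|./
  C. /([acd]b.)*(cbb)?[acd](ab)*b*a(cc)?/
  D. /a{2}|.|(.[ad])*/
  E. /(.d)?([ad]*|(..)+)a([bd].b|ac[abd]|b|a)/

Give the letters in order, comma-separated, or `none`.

A

A → match
B → no match
C → no match
D → no match
E → no match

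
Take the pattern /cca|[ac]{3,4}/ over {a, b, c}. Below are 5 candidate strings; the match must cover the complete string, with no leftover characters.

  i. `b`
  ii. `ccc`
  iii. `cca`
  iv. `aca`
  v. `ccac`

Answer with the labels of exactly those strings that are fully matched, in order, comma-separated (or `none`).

ii, iii, iv, v

i. `b` → no match
ii. `ccc` → match
iii. `cca` → match
iv. `aca` → match
v. `ccac` → match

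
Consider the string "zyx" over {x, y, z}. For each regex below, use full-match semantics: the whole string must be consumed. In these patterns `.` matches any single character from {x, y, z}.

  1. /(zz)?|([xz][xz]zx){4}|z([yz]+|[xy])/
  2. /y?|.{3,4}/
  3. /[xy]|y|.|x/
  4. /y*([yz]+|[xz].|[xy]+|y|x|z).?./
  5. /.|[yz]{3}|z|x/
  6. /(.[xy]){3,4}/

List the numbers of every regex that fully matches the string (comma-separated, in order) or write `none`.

2, 4

1 → no match
2 → match
3 → no match
4 → match
5 → no match
6 → no match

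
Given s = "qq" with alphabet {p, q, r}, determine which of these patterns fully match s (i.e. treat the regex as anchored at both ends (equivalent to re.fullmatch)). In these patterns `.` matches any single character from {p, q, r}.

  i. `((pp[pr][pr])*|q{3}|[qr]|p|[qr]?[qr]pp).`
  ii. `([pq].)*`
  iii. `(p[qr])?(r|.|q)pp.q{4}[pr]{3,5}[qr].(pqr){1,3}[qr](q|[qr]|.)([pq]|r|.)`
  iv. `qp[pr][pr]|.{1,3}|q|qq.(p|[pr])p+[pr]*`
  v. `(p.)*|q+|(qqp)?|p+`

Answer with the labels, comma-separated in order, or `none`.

i → match
ii → match
iii → no match
iv → match
v → match

i, ii, iv, v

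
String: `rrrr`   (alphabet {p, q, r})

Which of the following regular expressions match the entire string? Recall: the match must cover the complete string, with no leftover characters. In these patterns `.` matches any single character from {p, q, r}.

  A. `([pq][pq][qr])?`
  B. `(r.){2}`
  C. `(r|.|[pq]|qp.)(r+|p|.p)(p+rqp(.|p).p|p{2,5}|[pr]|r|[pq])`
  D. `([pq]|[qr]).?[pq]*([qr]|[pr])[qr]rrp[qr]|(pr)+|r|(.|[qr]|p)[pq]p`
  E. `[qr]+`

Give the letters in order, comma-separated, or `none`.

B, C, E

A → no match
B → match
C → match
D → no match
E → match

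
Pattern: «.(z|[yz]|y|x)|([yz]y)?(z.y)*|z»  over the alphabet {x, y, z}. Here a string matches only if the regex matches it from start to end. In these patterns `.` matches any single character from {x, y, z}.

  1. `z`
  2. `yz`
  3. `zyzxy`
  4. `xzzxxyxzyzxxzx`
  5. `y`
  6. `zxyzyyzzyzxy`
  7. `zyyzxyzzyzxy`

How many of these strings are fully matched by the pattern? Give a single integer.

1 → match
2 → match
3 → match
4 → no match
5 → no match
6 → match
7 → match
Total matched: 5

5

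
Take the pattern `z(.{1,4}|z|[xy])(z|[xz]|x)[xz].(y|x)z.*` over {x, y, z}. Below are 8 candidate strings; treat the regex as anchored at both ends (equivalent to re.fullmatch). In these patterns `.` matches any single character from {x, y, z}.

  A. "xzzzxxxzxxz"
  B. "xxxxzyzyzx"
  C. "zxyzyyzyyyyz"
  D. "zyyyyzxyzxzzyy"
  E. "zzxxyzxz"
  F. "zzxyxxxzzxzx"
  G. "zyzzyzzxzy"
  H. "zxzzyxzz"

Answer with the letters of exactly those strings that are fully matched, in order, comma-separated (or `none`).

H

A. "xzzzxxxzxxz" → no match — must start with "z"
B. "xxxxzyzyzx" → no match — must start with "z"
C. "zxyzyyzyyyyz" → no match
D → no match
E. "zzxxyzxz" → no match
F. "zzxyxxxzzxzx" → no match
G. "zyzzyzzxzy" → no match
H. "zxzzyxzz" → match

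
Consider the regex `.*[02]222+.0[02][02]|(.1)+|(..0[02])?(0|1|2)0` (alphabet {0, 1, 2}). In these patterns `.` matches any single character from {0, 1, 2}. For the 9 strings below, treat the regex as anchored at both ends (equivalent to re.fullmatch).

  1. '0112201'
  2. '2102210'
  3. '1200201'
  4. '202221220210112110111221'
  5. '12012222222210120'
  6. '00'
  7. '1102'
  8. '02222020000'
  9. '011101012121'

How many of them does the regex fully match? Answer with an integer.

1 → no match
2 → no match
3 → no match
4 → no match
5 → no match
6 → match
7 → no match
8 → no match
9 → match
Total matched: 2

2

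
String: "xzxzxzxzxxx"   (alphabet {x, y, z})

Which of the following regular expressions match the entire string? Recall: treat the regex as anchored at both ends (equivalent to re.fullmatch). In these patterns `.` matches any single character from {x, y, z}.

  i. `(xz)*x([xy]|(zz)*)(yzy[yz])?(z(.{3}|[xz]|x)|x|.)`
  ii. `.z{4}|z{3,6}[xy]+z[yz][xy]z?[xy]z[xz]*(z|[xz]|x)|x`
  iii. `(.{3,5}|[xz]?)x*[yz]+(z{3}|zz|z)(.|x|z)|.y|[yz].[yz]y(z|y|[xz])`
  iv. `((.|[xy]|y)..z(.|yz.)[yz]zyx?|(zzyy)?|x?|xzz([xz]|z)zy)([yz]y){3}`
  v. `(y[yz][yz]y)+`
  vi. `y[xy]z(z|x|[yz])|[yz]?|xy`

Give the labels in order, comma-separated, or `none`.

i → match
ii → no match
iii → no match
iv → no match — must end with "y"
v → no match — must start with "y"
vi → no match

i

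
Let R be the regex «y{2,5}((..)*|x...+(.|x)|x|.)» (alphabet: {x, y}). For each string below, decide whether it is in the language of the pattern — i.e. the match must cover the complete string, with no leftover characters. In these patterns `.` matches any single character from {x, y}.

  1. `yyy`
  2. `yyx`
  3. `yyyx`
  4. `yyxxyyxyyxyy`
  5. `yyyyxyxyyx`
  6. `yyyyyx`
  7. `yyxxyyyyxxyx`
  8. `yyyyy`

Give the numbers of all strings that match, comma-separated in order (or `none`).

1, 2, 3, 4, 5, 6, 7, 8

1 → match
2 → match
3 → match
4 → match
5 → match
6 → match
7 → match
8 → match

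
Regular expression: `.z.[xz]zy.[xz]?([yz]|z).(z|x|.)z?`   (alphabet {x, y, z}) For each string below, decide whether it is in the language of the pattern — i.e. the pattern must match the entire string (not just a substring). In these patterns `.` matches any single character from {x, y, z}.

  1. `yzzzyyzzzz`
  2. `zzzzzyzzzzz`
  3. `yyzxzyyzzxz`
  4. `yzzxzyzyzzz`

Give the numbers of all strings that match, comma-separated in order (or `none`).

2, 4

1 → no match
2 → match
3 → no match
4 → match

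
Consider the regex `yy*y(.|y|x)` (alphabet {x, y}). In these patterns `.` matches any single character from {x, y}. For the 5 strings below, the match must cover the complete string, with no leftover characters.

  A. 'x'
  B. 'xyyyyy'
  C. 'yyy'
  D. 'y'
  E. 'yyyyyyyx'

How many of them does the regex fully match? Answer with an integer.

2

A → no match — must start with 'y'
B → no match — must start with 'y'
C → match
D → no match
E → match
Total matched: 2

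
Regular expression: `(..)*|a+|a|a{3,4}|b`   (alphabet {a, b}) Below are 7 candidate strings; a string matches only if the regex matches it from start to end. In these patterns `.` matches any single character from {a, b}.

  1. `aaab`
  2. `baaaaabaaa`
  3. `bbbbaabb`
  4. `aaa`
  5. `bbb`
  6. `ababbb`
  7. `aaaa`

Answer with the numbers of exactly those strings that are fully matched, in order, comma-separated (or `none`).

1, 2, 3, 4, 6, 7

1 → match
2 → match
3 → match
4 → match
5 → no match
6 → match
7 → match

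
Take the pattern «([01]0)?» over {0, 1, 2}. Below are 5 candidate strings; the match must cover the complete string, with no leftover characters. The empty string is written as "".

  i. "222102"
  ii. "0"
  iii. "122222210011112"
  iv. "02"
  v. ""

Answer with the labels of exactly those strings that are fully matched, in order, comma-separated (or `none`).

i. "222102" → no match
ii. "0" → no match
iii → no match
iv. "02" → no match
v. "" → match

v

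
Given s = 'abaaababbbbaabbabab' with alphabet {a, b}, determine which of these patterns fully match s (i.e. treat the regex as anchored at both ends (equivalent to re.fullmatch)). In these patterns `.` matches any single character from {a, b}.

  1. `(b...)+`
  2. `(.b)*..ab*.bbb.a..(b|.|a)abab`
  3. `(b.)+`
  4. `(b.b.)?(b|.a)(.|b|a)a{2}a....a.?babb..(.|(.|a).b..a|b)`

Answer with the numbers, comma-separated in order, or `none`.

2

1 → no match — must start with 'b'
2 → match
3 → no match — must start with 'b'
4 → no match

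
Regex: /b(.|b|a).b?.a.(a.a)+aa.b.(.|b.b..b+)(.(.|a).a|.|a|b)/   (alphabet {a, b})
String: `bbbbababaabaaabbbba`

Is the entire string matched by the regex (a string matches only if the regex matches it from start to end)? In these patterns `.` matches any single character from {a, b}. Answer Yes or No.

Yes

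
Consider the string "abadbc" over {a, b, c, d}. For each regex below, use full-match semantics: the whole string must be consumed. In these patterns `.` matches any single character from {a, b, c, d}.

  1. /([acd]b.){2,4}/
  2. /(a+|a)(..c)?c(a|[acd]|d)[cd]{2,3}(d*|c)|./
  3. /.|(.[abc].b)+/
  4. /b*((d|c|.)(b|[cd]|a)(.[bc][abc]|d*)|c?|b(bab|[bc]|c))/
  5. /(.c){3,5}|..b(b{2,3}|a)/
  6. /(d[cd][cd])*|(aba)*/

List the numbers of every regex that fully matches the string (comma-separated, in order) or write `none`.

1

1 → match
2 → no match
3 → no match
4 → no match
5 → no match
6 → no match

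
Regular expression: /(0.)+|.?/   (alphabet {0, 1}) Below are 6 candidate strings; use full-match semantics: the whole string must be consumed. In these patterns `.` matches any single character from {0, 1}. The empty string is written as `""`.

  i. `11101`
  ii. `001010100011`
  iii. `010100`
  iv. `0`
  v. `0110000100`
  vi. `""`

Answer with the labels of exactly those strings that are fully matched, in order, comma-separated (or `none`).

iii, iv, vi

i → no match
ii → no match
iii → match
iv → match
v → no match
vi → match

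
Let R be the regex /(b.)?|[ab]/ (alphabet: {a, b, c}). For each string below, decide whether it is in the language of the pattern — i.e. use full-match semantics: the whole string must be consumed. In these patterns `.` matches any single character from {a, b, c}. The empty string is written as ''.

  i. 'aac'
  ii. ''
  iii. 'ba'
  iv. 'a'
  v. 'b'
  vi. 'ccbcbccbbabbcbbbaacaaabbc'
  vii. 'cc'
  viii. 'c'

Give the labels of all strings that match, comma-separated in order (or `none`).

ii, iii, iv, v

i → no match
ii → match
iii → match
iv → match
v → match
vi → no match
vii → no match
viii → no match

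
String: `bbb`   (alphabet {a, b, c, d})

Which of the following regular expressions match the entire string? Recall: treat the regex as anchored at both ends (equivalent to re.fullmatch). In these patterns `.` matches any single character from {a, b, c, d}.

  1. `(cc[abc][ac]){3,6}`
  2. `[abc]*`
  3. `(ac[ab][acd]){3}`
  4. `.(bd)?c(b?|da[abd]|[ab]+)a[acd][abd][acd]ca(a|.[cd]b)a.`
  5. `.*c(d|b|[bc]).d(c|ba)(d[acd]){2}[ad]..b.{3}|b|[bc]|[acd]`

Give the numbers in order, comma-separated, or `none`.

1 → no match — must start with `cc`
2 → match
3 → no match — must start with `ac`
4 → no match
5 → no match

2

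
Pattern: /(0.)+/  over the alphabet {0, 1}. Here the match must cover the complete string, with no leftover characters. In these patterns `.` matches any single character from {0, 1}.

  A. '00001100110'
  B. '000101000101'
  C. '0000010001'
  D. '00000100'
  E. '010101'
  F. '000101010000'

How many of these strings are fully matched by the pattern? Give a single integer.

5

A → no match
B → match
C → match
D → match
E → match
F → match
Total matched: 5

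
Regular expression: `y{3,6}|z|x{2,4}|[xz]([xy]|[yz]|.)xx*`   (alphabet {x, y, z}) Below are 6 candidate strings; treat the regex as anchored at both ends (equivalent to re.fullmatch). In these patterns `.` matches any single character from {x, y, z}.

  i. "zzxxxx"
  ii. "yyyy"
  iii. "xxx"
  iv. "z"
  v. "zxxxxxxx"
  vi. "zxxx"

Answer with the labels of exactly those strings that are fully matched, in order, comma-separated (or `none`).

i. "zzxxxx" → match
ii. "yyyy" → match
iii. "xxx" → match
iv. "z" → match
v. "zxxxxxxx" → match
vi. "zxxx" → match

i, ii, iii, iv, v, vi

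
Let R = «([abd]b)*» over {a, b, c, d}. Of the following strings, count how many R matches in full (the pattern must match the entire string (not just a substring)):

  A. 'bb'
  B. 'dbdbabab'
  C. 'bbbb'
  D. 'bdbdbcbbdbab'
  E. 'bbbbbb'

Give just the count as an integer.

4

A → match
B → match
C → match
D → no match
E → match
Total matched: 4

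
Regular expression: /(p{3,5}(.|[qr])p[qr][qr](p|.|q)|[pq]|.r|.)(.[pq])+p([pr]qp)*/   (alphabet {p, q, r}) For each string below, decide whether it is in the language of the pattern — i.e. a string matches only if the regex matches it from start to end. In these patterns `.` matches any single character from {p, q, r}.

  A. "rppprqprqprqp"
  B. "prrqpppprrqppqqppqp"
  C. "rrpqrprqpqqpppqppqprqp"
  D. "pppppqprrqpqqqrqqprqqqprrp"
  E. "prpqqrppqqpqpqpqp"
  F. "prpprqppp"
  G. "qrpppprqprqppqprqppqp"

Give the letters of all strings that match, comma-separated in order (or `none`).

A, C, F, G

A → match
B → no match
C → match
D → no match
E → no match
F → match
G → match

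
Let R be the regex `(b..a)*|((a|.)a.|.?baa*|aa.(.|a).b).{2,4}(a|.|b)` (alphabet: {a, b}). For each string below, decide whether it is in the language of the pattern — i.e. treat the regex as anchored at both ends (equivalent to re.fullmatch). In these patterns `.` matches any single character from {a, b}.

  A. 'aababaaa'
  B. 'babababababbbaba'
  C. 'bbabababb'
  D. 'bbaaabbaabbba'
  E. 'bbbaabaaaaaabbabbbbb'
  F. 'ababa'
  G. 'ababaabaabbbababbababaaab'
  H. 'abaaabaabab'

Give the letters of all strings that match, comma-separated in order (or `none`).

A

A → match
B → no match
C → no match
D → no match
E → no match
F → no match
G → no match
H → no match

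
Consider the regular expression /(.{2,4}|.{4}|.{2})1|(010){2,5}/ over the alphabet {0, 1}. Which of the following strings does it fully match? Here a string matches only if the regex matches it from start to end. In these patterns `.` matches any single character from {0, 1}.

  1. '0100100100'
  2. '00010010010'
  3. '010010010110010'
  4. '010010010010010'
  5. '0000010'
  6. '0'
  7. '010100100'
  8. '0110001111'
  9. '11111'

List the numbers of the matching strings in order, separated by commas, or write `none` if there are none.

4, 9

1 → no match
2 → no match
3 → no match
4 → match
5 → no match
6 → no match
7 → no match
8 → no match
9 → match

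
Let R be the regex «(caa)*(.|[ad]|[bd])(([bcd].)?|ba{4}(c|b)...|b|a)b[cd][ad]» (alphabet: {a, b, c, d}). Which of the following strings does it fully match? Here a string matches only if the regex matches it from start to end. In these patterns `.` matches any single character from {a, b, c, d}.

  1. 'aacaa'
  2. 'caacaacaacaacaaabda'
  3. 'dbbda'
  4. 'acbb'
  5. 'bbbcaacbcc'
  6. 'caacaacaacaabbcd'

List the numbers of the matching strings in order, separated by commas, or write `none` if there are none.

2, 3, 6

1. 'aacaa' → no match
2 → match
3. 'dbbda' → match
4. 'acbb' → no match
5. 'bbbcaacbcc' → no match
6 → match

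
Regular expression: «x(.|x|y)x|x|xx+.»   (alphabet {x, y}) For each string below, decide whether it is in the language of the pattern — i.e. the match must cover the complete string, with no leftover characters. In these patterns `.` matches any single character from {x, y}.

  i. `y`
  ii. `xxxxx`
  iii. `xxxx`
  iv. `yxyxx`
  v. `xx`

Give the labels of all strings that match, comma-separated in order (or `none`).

ii, iii

i → no match
ii → match
iii → match
iv → no match
v → no match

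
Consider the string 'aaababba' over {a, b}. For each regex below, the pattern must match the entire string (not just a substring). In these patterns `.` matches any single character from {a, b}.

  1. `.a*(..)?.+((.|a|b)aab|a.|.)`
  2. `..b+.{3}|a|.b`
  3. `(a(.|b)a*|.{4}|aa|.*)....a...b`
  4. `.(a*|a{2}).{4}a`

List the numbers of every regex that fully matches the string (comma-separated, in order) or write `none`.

1, 4

1 → match
2 → no match
3 → no match — must end with 'b'
4 → match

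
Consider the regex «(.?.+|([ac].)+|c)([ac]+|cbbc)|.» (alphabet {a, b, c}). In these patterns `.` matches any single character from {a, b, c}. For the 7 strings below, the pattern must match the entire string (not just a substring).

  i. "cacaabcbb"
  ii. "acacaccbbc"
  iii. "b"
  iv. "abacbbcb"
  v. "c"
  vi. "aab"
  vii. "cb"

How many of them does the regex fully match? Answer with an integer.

i → no match
ii → match
iii → match
iv → no match
v → match
vi → no match
vii → no match
Total matched: 3

3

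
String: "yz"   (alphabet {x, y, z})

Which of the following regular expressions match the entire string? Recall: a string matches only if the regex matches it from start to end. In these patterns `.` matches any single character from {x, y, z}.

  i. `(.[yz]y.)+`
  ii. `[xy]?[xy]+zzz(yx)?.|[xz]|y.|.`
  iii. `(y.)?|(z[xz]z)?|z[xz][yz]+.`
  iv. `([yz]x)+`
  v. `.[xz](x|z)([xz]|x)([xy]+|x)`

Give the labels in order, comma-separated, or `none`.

i → no match
ii → match
iii → match
iv → no match — must end with "x"
v → no match

ii, iii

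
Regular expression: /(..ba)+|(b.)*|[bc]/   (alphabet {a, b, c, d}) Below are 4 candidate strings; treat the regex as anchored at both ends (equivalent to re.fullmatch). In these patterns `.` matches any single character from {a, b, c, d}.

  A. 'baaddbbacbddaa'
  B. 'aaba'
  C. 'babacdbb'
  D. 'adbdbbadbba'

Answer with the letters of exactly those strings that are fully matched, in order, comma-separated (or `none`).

B

A → no match
B. 'aaba' → match
C. 'babacdbb' → no match
D. 'adbdbbadbba' → no match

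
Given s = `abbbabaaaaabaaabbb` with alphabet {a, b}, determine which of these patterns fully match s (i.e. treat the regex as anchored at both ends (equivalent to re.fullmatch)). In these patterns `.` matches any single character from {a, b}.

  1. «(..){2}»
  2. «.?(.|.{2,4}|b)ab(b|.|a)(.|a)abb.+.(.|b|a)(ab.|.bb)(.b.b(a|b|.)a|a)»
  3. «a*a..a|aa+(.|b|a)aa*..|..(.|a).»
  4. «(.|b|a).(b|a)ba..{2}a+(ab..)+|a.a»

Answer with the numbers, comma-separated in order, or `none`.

4

1 → no match
2 → no match — must end with `a`
3 → no match
4 → match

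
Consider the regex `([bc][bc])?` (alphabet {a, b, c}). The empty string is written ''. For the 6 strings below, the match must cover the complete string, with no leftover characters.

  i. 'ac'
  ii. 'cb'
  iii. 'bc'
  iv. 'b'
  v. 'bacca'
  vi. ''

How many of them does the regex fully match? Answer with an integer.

3

i → no match
ii → match
iii → match
iv → no match
v → no match
vi → match
Total matched: 3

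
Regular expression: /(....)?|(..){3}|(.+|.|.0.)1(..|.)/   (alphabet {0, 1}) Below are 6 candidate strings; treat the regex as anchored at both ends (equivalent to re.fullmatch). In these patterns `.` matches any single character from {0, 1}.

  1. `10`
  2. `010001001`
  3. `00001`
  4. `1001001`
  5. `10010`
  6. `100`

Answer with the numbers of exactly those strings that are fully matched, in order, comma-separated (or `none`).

5

1 → no match
2 → no match
3 → no match
4 → no match
5 → match
6 → no match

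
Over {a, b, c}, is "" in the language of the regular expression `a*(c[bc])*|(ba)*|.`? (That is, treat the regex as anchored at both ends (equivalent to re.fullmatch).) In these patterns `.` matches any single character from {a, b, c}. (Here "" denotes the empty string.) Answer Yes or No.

Yes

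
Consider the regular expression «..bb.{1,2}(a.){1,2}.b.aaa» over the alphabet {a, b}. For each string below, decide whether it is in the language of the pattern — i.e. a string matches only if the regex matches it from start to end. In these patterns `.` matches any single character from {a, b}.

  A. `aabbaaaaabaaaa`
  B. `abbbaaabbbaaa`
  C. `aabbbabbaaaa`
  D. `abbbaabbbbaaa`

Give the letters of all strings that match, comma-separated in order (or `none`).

A → match
B → match
C → no match
D → match

A, B, D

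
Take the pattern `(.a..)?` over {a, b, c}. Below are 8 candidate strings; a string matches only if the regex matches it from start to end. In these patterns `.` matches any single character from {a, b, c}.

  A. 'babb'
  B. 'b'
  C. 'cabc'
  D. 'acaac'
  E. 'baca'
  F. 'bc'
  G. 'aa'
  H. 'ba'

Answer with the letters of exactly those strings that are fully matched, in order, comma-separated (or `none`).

A, C, E

A → match
B → no match
C → match
D → no match
E → match
F → no match
G → no match
H → no match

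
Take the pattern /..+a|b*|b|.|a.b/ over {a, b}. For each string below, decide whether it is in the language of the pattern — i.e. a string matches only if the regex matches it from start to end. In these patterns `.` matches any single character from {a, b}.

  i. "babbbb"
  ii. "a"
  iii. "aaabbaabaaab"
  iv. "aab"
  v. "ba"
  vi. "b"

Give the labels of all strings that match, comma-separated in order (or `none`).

i. "babbbb" → no match
ii. "a" → match
iii. "aaabbaabaaab" → no match
iv. "aab" → match
v. "ba" → no match
vi. "b" → match

ii, iv, vi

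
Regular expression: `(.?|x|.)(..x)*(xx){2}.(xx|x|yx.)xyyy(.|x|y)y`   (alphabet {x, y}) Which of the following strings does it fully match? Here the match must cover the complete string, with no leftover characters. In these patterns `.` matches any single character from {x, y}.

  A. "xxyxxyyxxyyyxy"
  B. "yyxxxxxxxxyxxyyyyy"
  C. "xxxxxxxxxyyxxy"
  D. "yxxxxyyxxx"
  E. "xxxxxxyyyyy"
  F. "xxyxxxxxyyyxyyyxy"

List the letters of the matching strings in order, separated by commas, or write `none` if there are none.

B

A → no match
B → match
C → no match
D → no match — must end with "y"
E → no match
F → no match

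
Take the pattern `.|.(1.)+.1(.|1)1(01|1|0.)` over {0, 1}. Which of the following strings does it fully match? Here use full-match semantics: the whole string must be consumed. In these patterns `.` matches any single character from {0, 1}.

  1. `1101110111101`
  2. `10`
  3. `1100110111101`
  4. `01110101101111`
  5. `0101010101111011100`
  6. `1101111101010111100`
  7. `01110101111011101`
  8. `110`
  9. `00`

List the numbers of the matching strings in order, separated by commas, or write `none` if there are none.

1 → match
2 → no match
3 → no match
4 → match
5 → match
6 → match
7 → match
8 → no match
9 → no match

1, 4, 5, 6, 7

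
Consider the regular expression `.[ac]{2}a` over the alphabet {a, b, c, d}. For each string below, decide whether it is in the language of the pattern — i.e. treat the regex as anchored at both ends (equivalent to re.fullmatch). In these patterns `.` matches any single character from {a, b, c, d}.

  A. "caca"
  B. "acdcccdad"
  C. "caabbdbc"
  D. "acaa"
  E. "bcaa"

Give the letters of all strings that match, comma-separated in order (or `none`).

A, D, E

A → match
B → no match — must end with "a"
C → no match — must end with "a"
D → match
E → match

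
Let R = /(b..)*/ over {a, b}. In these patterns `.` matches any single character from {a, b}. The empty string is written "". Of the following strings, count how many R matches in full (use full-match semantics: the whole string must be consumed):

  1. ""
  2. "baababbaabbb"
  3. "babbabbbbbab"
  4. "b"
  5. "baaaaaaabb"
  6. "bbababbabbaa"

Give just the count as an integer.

4

1 → match
2 → match
3 → match
4 → no match
5 → no match
6 → match
Total matched: 4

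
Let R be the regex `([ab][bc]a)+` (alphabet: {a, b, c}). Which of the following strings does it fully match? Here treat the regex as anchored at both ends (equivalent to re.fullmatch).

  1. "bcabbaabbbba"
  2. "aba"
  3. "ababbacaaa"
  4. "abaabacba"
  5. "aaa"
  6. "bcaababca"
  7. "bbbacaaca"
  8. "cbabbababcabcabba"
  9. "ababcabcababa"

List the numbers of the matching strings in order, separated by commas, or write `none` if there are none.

2, 6

1 → no match
2 → match
3 → no match
4 → no match
5 → no match
6 → match
7 → no match
8 → no match
9 → no match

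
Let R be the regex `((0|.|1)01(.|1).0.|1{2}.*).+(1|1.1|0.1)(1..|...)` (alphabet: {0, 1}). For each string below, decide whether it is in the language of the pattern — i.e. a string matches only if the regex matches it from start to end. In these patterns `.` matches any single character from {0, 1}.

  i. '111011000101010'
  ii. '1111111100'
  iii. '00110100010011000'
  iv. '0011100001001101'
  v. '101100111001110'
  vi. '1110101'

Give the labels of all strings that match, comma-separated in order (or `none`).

i → match
ii → match
iii → no match
iv → match
v → match
vi → no match

i, ii, iv, v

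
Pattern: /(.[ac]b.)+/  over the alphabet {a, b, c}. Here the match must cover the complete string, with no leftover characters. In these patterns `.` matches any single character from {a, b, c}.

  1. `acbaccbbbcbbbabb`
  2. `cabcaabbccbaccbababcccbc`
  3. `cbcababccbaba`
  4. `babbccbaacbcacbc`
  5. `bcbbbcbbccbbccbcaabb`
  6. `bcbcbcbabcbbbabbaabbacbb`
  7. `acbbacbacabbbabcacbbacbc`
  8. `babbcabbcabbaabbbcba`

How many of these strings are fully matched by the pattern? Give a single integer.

7

1 → match
2 → match
3 → no match
4 → match
5 → match
6 → match
7 → match
8 → match
Total matched: 7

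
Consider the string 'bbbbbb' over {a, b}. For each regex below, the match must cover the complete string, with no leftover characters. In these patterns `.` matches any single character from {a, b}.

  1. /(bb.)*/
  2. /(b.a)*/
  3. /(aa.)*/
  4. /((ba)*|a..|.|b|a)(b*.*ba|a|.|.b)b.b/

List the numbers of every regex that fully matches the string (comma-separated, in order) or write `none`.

1, 4

1 → match
2 → no match
3 → no match
4 → match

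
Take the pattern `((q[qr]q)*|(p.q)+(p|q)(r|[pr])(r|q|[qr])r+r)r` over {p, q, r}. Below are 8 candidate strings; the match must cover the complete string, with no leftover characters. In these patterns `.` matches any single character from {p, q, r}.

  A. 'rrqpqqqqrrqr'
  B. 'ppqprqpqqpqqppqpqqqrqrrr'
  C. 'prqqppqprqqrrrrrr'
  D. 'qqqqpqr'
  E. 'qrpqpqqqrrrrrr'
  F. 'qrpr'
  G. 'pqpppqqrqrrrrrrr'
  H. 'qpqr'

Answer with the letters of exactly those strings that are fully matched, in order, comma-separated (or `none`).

B

A → no match
B → match
C → no match
D → no match
E → no match
F → no match
G → no match
H → no match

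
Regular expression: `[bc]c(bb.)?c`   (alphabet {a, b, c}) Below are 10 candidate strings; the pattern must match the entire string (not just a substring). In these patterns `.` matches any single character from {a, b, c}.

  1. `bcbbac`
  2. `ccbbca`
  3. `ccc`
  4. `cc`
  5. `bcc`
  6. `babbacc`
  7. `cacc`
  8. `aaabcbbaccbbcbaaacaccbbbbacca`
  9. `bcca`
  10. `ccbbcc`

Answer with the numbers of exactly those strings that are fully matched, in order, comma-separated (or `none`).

1, 3, 5, 10

1. `bcbbac` → match
2. `ccbbca` → no match — must end with `c`
3. `ccc` → match
4. `cc` → no match
5. `bcc` → match
6. `babbacc` → no match
7. `cacc` → no match
8 → no match — must end with `c`
9. `bcca` → no match — must end with `c`
10. `ccbbcc` → match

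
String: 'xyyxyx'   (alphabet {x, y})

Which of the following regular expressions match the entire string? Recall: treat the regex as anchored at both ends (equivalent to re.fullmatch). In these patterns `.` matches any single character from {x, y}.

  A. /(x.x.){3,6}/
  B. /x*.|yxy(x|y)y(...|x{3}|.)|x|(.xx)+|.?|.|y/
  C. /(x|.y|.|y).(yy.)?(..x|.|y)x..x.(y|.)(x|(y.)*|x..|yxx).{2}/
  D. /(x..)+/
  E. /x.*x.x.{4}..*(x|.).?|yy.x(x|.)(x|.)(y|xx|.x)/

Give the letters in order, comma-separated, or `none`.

A → no match
B → no match
C → no match
D → match
E → no match

D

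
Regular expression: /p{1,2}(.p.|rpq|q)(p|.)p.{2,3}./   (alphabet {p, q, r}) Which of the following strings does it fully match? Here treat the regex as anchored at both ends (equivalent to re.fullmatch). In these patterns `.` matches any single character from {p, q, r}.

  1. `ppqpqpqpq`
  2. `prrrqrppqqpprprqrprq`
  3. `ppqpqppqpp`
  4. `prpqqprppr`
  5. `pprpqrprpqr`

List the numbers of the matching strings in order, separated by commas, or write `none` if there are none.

3, 4, 5

1 → no match
2 → no match
3 → match
4 → match
5 → match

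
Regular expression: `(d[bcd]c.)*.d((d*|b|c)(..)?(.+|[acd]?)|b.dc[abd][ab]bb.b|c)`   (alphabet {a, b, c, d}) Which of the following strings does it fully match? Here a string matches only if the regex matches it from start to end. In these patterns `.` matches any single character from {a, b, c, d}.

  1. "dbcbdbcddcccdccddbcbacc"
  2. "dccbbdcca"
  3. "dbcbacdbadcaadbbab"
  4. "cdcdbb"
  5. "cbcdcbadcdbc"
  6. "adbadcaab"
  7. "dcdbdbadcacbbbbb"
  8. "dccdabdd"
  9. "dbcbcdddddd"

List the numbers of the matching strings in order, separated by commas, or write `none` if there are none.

1 → no match
2 → match
3 → no match
4 → match
5 → no match
6 → match
7 → no match
8 → no match
9 → match

2, 4, 6, 9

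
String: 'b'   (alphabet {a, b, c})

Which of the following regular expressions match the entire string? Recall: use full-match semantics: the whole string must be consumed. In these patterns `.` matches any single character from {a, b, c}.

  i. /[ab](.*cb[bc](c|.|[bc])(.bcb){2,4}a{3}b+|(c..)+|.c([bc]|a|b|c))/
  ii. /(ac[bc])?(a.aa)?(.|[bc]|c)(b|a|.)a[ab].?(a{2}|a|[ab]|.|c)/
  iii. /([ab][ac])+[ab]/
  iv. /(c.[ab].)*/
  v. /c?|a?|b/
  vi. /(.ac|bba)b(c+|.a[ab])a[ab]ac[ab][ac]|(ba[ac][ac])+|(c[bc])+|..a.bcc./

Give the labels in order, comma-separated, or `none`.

i → no match
ii → no match
iii → no match
iv → no match
v → match
vi → no match

v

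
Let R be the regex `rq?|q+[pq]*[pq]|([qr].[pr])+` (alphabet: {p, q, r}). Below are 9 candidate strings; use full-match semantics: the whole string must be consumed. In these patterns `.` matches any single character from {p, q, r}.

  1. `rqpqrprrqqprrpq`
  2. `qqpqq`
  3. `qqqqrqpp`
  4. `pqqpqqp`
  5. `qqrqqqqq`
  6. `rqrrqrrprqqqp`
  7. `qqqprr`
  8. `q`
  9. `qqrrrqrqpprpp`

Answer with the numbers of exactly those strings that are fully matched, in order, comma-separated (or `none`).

1 → no match
2 → match
3 → no match
4 → no match
5 → no match
6 → no match
7 → no match
8 → no match
9 → no match

2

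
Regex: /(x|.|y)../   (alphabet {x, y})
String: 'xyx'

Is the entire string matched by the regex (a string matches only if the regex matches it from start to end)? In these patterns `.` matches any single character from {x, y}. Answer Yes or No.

Yes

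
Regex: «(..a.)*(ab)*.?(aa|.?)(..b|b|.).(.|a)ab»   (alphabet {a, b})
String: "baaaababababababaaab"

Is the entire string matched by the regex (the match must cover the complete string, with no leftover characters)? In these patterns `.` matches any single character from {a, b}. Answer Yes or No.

Yes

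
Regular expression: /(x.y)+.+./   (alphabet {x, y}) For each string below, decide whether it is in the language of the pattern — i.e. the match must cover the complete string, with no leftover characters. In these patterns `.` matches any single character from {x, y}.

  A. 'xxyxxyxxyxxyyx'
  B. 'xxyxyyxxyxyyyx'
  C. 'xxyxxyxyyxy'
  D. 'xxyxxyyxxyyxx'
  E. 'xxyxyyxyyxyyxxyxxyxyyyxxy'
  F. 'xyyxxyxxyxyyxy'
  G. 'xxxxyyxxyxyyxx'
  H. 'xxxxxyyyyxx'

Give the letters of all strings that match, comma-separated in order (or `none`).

A, B, C, D, E, F

A → match
B → match
C → match
D → match
E → match
F → match
G → no match
H → no match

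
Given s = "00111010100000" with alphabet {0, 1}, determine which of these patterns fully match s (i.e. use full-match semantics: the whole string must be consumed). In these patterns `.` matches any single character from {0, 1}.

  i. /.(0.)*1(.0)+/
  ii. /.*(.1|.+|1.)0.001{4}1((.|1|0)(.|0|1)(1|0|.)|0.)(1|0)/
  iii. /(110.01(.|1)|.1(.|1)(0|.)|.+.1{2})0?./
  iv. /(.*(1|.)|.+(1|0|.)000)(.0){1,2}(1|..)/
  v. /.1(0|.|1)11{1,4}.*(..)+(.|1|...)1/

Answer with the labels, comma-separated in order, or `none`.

i, iv

i → match
ii → no match
iii → no match
iv → match
v → no match — must end with "1"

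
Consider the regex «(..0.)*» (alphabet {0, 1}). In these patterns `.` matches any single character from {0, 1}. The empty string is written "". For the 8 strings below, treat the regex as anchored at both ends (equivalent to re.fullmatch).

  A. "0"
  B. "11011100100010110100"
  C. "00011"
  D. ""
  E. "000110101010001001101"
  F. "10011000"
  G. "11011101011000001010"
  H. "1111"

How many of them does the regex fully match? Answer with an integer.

2

A → no match
B → no match
C → no match
D → match
E → no match
F → match
G → no match
H → no match
Total matched: 2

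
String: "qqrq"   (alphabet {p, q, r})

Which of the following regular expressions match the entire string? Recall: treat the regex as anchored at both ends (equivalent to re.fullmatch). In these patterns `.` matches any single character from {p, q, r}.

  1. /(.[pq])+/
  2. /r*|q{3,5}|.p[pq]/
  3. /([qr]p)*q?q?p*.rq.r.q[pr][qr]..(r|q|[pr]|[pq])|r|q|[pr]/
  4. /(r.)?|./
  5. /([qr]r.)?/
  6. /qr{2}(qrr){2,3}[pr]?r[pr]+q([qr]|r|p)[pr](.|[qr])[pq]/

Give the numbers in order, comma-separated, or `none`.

1 → match
2 → no match
3 → no match
4 → no match
5 → no match
6 → no match — must start with "qr"

1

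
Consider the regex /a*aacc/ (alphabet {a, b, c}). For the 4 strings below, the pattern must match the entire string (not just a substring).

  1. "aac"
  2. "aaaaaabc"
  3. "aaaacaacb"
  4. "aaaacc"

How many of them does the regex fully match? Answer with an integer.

1 → no match — must end with "aacc"
2 → no match — must end with "aacc"
3 → no match — must end with "aacc"
4 → match
Total matched: 1

1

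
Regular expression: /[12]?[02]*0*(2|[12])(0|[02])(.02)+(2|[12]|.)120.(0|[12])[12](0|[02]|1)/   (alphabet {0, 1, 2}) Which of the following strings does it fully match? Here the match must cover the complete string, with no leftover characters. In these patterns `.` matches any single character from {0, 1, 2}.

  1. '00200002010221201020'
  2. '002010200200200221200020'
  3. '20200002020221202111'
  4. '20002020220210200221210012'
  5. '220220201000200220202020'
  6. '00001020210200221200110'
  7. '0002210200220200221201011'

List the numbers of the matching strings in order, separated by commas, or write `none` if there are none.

1 → match
2 → match
3 → match
4 → no match
5 → no match
6 → match
7 → match

1, 2, 3, 6, 7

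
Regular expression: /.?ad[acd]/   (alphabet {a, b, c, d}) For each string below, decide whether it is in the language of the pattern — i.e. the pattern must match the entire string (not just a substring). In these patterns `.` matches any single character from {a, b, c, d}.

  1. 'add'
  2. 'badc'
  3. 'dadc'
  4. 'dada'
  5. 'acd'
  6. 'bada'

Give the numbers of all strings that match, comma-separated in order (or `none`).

1, 2, 3, 4, 6

1 → match
2 → match
3 → match
4 → match
5 → no match
6 → match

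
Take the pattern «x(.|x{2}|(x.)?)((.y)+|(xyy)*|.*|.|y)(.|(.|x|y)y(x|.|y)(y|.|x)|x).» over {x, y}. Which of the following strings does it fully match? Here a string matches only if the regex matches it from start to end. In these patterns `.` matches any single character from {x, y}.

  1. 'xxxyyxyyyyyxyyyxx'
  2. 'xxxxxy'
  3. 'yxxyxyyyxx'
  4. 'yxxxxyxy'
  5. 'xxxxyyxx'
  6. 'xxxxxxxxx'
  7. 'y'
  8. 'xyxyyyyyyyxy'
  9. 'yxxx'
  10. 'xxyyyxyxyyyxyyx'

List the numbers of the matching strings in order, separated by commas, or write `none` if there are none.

1 → match
2 → match
3 → no match — must start with 'x'
4 → no match — must start with 'x'
5 → match
6 → match
7 → no match — must start with 'x'
8 → match
9 → no match — must start with 'x'
10 → match

1, 2, 5, 6, 8, 10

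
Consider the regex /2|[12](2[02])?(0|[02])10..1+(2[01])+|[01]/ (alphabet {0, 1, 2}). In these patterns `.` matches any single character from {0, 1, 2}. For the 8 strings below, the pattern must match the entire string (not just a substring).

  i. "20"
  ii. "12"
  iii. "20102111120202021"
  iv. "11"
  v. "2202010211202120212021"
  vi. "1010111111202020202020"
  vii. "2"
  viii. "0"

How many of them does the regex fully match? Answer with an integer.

i. "20" → no match
ii. "12" → no match
iii → match
iv. "11" → no match
v → no match
vi → match
vii. "2" → match
viii. "0" → match
Total matched: 4

4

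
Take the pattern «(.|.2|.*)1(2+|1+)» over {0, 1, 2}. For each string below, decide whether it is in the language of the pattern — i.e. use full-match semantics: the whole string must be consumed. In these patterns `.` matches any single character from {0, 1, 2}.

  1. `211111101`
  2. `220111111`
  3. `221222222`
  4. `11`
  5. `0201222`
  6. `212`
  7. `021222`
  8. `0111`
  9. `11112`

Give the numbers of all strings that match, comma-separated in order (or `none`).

1 → no match
2 → match
3 → match
4 → match
5 → match
6 → match
7 → match
8 → match
9 → match

2, 3, 4, 5, 6, 7, 8, 9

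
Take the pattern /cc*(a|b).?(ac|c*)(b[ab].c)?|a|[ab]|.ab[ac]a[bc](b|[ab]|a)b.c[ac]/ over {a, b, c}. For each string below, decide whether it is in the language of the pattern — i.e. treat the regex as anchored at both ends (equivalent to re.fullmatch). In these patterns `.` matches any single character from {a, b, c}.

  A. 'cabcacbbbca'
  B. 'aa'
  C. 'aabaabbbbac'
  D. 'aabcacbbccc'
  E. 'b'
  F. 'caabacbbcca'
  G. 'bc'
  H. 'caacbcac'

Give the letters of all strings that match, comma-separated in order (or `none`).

A. 'cabcacbbbca' → match
B. 'aa' → no match
C. 'aabaabbbbac' → no match
D. 'aabcacbbccc' → match
E. 'b' → match
F. 'caabacbbcca' → no match
G. 'bc' → no match
H. 'caacbcac' → no match

A, D, E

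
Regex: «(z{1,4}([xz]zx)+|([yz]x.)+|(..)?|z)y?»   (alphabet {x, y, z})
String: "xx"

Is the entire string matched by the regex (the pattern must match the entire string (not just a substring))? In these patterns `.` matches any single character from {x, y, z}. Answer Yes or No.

Yes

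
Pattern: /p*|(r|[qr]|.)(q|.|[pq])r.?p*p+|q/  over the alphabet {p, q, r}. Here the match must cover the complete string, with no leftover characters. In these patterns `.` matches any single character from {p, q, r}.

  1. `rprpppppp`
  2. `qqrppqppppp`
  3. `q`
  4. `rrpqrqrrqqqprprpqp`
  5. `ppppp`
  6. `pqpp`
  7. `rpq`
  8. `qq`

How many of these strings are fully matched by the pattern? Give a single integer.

1 → match
2 → no match
3 → match
4 → no match
5 → match
6 → no match
7 → no match
8 → no match
Total matched: 3

3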